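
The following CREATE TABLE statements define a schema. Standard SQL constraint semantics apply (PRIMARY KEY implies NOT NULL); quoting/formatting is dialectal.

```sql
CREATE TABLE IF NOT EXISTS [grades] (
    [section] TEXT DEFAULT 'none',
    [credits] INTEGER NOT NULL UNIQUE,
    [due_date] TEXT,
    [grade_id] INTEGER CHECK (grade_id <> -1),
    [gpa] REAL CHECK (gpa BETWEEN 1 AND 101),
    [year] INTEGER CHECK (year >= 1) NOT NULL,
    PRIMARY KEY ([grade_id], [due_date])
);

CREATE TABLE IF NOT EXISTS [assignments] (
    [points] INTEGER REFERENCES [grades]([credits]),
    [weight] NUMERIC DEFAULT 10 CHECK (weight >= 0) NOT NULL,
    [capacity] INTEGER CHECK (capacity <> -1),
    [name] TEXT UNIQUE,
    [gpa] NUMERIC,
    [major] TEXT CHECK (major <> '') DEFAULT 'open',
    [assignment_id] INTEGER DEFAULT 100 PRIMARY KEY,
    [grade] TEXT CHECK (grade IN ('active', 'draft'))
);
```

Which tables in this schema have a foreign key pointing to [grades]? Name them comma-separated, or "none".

- assignments.points references grades(credits).

assignments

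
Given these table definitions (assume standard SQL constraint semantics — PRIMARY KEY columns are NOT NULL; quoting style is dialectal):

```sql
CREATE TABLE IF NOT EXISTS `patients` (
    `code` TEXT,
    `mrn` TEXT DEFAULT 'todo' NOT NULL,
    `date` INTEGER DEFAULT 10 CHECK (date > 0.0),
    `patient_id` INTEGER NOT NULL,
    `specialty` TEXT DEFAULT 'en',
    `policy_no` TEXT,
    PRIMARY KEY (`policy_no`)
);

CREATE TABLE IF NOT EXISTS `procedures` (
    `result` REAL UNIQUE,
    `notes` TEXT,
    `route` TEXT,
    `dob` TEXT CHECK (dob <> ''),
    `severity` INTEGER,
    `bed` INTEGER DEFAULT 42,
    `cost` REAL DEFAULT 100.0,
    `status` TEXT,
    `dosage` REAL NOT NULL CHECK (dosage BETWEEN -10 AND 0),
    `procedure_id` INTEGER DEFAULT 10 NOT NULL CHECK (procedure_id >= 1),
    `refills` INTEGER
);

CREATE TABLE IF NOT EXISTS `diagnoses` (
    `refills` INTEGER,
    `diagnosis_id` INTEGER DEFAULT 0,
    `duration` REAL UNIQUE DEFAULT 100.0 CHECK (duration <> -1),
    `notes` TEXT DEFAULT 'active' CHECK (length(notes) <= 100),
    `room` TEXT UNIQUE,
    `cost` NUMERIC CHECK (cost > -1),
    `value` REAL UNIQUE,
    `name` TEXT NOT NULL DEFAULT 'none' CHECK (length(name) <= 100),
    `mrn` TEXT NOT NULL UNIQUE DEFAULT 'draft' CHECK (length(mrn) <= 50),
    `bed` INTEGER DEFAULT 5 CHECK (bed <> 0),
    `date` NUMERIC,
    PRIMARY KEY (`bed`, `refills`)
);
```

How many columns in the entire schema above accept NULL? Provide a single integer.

patients: 3 nullable (code, date, specialty — PK (policy_no) and explicit NOT NULL columns excluded).
procedures: 9 nullable (result, notes, route, dob, severity, bed, cost, status, refills — PK none and explicit NOT NULL columns excluded).
diagnoses: 7 nullable (diagnosis_id, duration, notes, room, cost, value, date — PK (bed, refills) and explicit NOT NULL columns excluded).
Total: 3 + 9 + 7 = 19.

19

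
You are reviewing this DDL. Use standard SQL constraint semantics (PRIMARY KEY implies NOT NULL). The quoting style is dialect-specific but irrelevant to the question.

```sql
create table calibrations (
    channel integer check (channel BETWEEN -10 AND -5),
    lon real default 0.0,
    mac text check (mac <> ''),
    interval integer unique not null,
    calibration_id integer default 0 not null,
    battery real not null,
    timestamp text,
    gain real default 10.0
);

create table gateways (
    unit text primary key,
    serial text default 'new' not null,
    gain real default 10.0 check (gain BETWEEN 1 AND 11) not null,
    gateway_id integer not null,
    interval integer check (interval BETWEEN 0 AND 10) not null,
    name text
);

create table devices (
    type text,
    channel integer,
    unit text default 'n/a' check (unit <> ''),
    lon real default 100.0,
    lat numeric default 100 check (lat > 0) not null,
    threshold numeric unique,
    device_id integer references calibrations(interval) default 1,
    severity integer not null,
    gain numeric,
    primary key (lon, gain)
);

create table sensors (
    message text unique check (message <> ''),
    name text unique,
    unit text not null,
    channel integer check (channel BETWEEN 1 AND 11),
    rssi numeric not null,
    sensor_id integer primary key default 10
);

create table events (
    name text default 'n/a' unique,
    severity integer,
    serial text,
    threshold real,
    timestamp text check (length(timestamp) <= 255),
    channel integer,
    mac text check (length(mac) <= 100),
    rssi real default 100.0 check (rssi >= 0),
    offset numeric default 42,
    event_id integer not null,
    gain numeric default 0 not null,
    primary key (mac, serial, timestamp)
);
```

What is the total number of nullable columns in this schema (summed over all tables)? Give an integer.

20

calibrations: 5 nullable (channel, lon, mac, timestamp, gain — PK none and explicit NOT NULL columns excluded).
gateways: 1 nullable (name — PK (unit) and explicit NOT NULL columns excluded).
devices: 5 nullable (type, channel, unit, threshold, device_id — PK (lon, gain) and explicit NOT NULL columns excluded).
sensors: 3 nullable (message, name, channel — PK (sensor_id) and explicit NOT NULL columns excluded).
events: 6 nullable (name, severity, threshold, channel, rssi, offset — PK (mac, serial, timestamp) and explicit NOT NULL columns excluded).
Total: 5 + 1 + 5 + 3 + 6 = 20.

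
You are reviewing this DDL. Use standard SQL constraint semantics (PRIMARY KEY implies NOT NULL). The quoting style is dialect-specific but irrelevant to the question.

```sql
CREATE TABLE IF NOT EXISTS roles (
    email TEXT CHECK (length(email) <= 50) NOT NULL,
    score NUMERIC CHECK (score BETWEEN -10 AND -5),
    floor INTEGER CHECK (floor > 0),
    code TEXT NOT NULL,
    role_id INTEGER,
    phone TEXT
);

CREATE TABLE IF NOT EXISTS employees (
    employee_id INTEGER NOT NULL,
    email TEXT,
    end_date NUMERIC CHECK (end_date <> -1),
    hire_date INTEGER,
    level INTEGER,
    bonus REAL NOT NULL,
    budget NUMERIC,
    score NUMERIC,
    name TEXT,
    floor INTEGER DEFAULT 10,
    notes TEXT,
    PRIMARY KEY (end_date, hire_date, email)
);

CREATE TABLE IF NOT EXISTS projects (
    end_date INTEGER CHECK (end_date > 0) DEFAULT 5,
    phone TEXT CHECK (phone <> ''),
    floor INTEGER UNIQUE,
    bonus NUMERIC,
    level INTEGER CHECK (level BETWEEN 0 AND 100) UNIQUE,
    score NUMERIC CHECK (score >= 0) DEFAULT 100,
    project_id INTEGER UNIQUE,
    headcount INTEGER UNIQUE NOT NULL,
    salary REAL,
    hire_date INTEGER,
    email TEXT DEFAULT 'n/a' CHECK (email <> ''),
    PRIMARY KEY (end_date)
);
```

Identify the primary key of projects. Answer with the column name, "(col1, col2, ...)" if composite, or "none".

end_date is declared PRIMARY KEY as a table-level PRIMARY KEY clause.

end_date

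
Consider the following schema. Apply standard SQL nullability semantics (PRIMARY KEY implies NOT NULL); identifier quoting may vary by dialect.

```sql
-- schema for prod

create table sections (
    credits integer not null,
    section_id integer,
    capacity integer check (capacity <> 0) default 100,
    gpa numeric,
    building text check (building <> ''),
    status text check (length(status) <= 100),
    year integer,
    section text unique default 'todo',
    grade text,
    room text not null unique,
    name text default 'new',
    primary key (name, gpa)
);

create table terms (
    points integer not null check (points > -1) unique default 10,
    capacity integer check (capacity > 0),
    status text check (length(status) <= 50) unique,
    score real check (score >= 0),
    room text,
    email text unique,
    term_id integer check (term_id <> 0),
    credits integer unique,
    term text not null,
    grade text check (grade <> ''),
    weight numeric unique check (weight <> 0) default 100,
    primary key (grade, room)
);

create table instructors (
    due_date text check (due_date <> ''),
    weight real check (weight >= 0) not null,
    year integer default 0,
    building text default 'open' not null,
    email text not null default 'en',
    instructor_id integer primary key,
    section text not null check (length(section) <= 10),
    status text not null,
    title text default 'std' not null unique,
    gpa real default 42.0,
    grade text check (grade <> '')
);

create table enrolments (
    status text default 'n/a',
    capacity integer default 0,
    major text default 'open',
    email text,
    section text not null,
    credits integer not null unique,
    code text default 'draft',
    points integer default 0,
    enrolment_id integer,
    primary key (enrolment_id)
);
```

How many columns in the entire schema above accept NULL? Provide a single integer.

sections: 7 nullable (section_id, capacity, building, status, year, section, grade — PK (name, gpa) and explicit NOT NULL columns excluded).
terms: 7 nullable (capacity, status, score, email, term_id, credits, weight — PK (grade, room) and explicit NOT NULL columns excluded).
instructors: 4 nullable (due_date, year, gpa, grade — PK (instructor_id) and explicit NOT NULL columns excluded).
enrolments: 6 nullable (status, capacity, major, email, code, points — PK (enrolment_id) and explicit NOT NULL columns excluded).
Total: 7 + 7 + 4 + 6 = 24.

24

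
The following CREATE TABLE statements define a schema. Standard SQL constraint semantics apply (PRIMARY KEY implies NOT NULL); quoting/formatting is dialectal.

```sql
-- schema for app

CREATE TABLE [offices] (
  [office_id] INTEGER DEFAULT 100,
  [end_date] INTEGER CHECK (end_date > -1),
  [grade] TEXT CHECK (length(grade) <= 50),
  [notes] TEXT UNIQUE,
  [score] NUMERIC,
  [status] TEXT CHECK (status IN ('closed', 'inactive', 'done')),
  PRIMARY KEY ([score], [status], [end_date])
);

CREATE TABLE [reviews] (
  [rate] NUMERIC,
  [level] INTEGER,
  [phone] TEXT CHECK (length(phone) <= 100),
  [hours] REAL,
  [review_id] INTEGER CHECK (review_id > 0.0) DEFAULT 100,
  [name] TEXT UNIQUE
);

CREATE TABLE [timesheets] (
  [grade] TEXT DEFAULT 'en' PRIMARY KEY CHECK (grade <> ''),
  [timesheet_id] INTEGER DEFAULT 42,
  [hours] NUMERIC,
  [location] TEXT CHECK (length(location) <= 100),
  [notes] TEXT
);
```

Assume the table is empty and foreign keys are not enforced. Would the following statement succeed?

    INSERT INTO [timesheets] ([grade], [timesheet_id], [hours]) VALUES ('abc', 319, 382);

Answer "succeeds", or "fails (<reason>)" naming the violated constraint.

NOT NULL columns: grade is supplied.
CHECK constraints: 'abc' satisfies (grade <> '').
No constraint is violated.

succeeds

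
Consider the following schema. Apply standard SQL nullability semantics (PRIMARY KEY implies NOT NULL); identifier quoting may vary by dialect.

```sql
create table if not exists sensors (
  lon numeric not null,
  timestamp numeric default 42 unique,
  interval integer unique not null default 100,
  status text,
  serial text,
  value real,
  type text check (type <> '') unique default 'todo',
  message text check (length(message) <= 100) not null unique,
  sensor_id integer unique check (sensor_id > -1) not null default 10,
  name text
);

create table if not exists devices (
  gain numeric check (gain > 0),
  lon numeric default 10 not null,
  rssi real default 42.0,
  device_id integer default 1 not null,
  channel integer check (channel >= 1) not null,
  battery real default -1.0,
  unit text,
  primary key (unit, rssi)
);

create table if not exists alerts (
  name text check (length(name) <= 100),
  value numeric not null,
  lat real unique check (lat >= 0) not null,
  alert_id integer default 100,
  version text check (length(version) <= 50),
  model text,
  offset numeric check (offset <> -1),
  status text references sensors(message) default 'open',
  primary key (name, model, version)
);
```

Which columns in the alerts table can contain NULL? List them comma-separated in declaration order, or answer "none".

- name: part of the PRIMARY KEY, which implies NOT NULL → not nullable.
- value: declared NOT NULL → not nullable.
- lat: declared NOT NULL → not nullable.
- alert_id: DEFAULT only fills an omitted column; an explicit NULL is still allowed → nullable.
- version: part of the PRIMARY KEY, which implies NOT NULL → not nullable.
- model: part of the PRIMARY KEY, which implies NOT NULL → not nullable.
- offset: CHECK does not forbid NULL (a CHECK constraint passes when its expression is NULL) → nullable.
- status: a foreign key column may be NULL unless separately constrained → nullable.

alert_id, offset, status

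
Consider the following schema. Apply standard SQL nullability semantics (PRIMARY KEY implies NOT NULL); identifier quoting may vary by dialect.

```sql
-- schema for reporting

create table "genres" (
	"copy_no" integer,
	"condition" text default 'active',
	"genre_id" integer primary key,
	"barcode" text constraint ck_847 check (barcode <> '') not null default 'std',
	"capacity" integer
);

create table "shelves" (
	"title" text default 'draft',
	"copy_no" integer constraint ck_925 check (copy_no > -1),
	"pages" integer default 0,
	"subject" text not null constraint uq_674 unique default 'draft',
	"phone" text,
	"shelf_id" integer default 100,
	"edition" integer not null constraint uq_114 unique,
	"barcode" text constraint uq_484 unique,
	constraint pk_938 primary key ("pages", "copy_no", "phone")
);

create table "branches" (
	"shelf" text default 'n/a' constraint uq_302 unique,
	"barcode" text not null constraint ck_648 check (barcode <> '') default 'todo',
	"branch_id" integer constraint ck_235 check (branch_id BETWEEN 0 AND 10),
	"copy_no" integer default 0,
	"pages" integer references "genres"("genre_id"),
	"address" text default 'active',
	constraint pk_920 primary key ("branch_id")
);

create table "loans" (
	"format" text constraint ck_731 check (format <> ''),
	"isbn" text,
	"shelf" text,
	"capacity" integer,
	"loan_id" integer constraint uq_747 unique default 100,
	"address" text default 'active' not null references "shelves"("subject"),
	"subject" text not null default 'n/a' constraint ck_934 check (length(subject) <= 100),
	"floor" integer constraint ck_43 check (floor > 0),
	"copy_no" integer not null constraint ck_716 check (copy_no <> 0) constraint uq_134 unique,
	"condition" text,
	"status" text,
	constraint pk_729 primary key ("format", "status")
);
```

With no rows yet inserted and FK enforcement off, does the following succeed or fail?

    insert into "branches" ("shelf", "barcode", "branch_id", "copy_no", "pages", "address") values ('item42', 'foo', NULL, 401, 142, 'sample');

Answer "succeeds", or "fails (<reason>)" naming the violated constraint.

fails (NOT NULL on branch_id)

branch_id is explicitly set to NULL, but branch_id is part of the PRIMARY KEY (implied NOT NULL).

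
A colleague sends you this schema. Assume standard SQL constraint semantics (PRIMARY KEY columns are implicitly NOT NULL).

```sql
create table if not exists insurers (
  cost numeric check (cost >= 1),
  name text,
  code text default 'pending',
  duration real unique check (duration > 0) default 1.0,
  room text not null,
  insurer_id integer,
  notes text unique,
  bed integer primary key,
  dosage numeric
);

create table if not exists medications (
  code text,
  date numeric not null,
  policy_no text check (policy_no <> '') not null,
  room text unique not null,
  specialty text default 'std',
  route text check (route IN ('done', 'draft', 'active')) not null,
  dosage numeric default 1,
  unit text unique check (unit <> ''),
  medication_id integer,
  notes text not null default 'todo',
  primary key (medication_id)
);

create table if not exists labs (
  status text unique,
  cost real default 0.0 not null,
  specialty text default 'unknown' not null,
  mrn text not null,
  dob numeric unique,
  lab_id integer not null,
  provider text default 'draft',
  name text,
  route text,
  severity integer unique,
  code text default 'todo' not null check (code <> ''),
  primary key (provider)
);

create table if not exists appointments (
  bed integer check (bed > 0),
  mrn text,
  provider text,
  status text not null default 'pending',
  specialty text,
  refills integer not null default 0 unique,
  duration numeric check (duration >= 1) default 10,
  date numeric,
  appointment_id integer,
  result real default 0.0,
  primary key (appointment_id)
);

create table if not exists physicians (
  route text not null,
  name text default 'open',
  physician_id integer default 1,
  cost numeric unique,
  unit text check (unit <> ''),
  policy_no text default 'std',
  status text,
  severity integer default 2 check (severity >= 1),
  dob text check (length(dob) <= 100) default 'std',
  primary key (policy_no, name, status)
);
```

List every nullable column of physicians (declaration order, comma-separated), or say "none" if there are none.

physician_id, cost, unit, severity, dob

- route: declared NOT NULL → not nullable.
- name: part of the PRIMARY KEY, which implies NOT NULL → not nullable.
- physician_id: DEFAULT only fills an omitted column; an explicit NULL is still allowed → nullable.
- cost: UNIQUE does not imply NOT NULL → nullable.
- unit: CHECK does not forbid NULL (a CHECK constraint passes when its expression is NULL) → nullable.
- policy_no: part of the PRIMARY KEY, which implies NOT NULL → not nullable.
- status: part of the PRIMARY KEY, which implies NOT NULL → not nullable.
- severity: CHECK does not forbid NULL (a CHECK constraint passes when its expression is NULL) → nullable.
- dob: CHECK does not forbid NULL (a CHECK constraint passes when its expression is NULL) → nullable.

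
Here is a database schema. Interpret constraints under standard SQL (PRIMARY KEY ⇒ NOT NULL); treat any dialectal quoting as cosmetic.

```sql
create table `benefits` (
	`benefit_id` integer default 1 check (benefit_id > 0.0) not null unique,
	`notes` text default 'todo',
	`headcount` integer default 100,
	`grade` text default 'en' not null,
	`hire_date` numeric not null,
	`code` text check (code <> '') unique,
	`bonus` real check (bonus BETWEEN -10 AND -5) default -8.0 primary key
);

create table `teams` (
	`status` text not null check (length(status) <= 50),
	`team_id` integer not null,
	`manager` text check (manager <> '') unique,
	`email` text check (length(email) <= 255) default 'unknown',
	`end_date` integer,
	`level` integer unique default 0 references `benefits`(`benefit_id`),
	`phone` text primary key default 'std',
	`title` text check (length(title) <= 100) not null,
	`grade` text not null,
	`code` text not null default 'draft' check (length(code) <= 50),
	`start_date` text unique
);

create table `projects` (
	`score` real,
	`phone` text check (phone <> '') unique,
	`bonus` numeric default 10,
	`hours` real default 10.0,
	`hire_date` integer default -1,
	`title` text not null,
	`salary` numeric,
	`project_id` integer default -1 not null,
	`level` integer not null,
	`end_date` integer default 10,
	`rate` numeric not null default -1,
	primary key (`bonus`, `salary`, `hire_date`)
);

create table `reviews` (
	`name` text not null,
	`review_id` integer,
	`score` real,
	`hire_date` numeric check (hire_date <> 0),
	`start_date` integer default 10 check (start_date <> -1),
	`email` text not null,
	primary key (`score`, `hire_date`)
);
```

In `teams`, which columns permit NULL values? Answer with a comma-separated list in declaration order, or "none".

- status: declared NOT NULL → not nullable.
- team_id: declared NOT NULL → not nullable.
- manager: CHECK does not forbid NULL (a CHECK constraint passes when its expression is NULL) → nullable.
- email: CHECK does not forbid NULL (a CHECK constraint passes when its expression is NULL) → nullable.
- end_date: no NOT NULL constraint applies → nullable.
- level: a foreign key column may be NULL unless separately constrained → nullable.
- phone: part of the PRIMARY KEY, which implies NOT NULL → not nullable.
- title: declared NOT NULL → not nullable.
- grade: declared NOT NULL → not nullable.
- code: declared NOT NULL → not nullable.
- start_date: UNIQUE does not imply NOT NULL → nullable.

manager, email, end_date, level, start_date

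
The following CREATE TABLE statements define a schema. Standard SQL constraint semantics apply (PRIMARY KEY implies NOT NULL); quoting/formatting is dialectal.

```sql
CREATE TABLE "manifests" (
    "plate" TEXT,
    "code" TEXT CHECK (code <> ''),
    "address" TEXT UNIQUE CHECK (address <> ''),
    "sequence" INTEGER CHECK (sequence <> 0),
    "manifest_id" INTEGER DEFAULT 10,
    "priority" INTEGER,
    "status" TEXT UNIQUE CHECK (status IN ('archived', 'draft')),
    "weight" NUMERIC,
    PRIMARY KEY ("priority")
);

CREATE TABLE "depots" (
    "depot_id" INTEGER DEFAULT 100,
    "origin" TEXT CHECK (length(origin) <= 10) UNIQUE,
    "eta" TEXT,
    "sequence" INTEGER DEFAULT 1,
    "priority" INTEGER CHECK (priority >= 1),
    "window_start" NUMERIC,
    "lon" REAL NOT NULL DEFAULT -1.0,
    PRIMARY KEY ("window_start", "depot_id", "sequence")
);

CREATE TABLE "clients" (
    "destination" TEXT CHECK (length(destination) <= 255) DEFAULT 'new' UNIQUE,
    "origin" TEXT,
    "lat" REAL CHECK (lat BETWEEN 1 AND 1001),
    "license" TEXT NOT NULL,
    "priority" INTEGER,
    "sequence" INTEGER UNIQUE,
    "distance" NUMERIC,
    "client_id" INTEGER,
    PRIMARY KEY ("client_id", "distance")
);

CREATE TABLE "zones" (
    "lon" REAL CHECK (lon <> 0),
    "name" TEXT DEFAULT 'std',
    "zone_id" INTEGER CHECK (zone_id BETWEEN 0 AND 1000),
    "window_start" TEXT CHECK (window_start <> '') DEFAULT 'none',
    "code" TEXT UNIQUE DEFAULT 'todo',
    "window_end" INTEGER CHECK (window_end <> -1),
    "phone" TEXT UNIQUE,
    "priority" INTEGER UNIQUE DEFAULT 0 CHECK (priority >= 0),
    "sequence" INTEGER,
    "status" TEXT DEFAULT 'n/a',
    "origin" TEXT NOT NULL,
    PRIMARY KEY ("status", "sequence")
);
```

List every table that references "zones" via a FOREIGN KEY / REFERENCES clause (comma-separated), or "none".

none

No REFERENCES clause anywhere in the schema names zones.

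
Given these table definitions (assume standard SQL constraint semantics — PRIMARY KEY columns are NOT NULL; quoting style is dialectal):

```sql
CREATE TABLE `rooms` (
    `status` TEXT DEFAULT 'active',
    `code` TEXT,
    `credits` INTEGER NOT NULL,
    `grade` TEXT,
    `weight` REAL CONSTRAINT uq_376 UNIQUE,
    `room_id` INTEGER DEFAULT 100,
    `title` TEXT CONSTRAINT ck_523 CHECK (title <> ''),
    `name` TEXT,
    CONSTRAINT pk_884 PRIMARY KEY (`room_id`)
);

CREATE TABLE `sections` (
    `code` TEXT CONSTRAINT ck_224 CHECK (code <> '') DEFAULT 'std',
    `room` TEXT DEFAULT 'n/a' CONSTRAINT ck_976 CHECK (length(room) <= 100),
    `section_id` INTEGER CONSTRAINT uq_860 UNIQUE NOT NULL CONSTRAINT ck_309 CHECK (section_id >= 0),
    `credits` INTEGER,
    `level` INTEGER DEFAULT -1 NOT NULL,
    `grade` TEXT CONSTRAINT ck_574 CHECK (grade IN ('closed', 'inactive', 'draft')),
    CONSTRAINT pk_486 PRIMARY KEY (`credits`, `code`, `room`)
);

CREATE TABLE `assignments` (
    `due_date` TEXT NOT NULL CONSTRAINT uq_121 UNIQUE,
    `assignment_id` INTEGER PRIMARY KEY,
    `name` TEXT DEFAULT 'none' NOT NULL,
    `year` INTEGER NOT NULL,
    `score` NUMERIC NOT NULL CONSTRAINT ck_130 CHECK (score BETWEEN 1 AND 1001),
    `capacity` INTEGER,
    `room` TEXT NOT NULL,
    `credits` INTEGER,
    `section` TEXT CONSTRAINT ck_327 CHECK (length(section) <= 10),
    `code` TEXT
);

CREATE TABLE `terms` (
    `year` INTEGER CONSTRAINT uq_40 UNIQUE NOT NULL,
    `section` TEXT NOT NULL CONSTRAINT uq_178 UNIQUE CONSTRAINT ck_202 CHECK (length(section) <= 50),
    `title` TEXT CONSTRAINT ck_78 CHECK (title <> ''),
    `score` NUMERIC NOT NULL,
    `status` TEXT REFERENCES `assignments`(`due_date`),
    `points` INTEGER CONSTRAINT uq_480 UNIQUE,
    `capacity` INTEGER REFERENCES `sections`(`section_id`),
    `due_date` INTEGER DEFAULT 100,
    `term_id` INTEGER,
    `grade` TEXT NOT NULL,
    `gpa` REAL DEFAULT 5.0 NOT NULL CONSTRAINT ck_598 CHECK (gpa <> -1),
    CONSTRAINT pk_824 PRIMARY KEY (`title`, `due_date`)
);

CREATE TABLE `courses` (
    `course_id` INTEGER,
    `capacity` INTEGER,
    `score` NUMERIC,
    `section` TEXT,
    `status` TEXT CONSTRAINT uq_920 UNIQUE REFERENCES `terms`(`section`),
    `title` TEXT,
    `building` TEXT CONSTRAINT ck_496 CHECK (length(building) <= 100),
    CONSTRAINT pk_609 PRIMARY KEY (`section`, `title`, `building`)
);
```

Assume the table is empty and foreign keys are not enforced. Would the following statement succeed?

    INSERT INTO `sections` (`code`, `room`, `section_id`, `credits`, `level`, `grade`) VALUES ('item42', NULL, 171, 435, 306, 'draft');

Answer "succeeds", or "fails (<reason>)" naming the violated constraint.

fails (NOT NULL on room)

room is explicitly set to NULL, but room is part of the PRIMARY KEY (implied NOT NULL).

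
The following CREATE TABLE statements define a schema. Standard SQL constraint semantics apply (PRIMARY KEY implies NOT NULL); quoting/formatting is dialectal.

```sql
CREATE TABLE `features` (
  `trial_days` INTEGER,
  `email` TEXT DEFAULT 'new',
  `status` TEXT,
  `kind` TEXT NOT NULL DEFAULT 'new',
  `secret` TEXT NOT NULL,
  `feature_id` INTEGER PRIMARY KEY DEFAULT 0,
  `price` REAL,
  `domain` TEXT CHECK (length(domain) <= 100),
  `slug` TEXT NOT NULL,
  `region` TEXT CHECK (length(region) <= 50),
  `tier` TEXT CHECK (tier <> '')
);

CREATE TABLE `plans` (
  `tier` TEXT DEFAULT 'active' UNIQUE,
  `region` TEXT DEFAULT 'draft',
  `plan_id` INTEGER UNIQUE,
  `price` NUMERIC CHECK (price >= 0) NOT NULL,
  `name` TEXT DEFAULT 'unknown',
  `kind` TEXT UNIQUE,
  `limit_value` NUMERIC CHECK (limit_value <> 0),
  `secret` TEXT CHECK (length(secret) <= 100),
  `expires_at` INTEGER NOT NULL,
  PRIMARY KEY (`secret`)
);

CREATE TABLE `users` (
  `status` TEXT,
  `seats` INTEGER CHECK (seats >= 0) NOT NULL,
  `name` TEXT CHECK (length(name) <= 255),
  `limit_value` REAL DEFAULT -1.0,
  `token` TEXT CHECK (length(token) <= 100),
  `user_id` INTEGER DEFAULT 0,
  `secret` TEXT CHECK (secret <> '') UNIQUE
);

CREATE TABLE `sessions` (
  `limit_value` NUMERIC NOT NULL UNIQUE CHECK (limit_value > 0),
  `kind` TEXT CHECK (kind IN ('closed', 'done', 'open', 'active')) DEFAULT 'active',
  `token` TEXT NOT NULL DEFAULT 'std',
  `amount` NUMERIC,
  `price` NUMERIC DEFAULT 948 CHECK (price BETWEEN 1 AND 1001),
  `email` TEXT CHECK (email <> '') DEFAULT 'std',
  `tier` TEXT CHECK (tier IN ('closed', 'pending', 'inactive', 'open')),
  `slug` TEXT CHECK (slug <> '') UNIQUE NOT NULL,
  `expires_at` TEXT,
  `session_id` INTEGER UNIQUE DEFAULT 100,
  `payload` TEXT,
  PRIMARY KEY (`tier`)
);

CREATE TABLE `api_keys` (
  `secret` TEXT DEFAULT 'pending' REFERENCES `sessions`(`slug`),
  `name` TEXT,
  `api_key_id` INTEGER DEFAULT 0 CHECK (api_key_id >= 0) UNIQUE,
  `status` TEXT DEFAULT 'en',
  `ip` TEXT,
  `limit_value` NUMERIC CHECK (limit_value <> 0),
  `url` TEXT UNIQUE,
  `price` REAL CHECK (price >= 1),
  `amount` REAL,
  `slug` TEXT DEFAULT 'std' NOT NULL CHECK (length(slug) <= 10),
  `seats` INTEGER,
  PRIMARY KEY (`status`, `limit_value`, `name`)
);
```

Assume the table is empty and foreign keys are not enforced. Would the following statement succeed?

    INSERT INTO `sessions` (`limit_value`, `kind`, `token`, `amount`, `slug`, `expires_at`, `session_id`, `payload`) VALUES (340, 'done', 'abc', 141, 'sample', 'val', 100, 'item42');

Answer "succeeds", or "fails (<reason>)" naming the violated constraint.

tier is omitted from the column list and has no DEFAULT, so it would receive NULL.
But tier is part of the PRIMARY KEY (implied NOT NULL).

fails (NOT NULL on tier)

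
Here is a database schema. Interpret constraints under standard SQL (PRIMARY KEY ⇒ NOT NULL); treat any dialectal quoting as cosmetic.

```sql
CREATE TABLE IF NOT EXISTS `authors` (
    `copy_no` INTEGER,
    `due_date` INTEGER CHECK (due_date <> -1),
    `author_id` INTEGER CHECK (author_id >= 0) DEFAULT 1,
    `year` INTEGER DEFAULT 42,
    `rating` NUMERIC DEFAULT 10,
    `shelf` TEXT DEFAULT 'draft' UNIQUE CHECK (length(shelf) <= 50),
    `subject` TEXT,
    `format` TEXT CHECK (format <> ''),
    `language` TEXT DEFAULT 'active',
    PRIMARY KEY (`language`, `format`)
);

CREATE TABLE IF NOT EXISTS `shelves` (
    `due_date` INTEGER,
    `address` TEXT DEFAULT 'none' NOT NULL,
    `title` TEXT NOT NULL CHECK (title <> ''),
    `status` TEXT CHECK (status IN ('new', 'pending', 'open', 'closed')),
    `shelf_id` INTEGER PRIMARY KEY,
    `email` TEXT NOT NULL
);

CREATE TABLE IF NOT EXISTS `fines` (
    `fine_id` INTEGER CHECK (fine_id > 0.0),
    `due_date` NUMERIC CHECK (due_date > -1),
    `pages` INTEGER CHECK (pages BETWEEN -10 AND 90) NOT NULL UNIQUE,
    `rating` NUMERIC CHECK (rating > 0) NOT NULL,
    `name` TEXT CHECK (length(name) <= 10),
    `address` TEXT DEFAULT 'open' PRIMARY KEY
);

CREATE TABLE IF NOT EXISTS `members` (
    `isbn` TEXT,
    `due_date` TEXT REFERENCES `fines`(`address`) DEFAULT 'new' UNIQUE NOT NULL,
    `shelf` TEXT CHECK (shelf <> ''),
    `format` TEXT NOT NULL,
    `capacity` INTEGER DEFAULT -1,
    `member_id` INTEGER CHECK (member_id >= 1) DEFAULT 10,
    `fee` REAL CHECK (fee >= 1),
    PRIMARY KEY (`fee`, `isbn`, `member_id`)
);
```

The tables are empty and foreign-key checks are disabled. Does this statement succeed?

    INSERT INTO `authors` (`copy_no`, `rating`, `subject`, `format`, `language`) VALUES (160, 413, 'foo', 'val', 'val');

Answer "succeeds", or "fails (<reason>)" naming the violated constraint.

NOT NULL columns: format is supplied; language is supplied.
CHECK constraints: 'val' satisfies (format <> '').
No constraint is violated.

succeeds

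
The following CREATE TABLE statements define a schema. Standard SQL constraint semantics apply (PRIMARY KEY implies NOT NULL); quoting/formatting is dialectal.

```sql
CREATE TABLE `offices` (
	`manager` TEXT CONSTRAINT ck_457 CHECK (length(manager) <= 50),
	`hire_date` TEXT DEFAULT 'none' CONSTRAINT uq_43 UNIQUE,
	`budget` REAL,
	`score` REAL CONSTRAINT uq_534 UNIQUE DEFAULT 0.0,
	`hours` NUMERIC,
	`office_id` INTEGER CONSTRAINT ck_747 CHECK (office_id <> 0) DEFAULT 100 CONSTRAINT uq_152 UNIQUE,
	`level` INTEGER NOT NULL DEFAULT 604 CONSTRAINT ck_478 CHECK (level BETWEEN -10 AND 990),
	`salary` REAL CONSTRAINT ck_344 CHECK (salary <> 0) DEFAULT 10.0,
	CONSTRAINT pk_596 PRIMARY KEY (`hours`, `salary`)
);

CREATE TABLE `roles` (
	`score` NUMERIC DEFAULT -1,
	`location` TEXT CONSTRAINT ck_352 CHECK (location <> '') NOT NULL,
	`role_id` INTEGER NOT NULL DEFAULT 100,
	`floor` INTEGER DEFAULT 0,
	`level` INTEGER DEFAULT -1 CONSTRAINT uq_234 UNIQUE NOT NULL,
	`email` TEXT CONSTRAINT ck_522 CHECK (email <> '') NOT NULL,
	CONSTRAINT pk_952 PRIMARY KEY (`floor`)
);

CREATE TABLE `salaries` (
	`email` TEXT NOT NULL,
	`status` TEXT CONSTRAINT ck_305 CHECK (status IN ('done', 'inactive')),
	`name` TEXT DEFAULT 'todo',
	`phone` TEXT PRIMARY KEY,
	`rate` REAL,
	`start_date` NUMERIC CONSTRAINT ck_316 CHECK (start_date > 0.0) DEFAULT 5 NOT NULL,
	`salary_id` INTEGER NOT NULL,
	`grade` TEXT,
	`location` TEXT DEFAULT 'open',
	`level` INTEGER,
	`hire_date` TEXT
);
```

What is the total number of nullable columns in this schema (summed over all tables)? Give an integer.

offices: 5 nullable (manager, hire_date, budget, score, office_id — PK (hours, salary) and explicit NOT NULL columns excluded).
roles: 1 nullable (score — PK (floor) and explicit NOT NULL columns excluded).
salaries: 7 nullable (status, name, rate, grade, location, level, hire_date — PK (phone) and explicit NOT NULL columns excluded).
Total: 5 + 1 + 7 = 13.

13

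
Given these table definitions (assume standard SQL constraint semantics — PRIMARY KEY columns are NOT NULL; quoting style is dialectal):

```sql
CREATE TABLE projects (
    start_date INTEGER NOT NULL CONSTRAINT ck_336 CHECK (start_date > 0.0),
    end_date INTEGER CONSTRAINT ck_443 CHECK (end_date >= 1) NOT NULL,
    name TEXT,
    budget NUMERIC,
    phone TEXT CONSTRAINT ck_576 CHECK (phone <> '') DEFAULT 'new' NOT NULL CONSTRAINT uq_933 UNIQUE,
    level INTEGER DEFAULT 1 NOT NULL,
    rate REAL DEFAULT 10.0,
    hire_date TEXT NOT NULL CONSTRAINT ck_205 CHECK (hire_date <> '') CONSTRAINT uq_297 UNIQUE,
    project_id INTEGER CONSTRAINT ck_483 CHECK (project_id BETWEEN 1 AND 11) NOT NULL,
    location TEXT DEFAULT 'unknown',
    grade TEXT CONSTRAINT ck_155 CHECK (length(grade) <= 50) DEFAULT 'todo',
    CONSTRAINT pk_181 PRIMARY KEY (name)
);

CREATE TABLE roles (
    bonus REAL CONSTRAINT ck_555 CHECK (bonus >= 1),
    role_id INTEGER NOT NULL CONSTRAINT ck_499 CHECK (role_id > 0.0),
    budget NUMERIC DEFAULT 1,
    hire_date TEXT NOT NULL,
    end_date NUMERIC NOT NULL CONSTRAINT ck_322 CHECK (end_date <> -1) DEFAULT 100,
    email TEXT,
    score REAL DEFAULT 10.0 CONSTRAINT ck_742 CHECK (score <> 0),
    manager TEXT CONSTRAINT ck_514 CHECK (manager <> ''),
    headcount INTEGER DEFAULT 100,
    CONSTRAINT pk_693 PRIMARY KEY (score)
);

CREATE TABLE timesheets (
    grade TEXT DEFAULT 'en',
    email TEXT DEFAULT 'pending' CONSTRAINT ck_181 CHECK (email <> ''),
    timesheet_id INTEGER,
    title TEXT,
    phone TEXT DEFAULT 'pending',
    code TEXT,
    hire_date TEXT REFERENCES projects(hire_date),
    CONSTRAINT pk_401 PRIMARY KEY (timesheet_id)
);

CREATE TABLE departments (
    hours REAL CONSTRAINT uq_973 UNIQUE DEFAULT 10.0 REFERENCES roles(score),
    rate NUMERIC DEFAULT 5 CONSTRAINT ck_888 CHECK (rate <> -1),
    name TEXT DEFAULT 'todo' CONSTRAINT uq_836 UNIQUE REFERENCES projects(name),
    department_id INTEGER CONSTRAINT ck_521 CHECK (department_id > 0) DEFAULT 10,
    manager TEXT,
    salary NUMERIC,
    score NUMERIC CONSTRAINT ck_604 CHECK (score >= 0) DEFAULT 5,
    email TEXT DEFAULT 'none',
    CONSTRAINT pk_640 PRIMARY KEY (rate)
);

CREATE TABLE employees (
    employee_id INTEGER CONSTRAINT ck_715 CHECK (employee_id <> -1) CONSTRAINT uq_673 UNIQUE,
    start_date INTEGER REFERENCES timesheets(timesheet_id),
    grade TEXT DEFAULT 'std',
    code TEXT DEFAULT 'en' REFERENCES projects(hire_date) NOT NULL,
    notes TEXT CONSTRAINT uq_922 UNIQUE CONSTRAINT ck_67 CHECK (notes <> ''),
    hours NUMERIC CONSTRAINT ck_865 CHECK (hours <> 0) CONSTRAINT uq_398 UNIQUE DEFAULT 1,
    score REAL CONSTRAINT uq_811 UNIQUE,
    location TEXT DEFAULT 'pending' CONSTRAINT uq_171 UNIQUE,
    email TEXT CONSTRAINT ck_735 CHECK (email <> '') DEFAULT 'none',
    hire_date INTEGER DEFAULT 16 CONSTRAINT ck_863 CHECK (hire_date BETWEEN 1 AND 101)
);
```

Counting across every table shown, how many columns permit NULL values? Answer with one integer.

31

projects: 4 nullable (budget, rate, location, grade — PK (name) and explicit NOT NULL columns excluded).
roles: 5 nullable (bonus, budget, email, manager, headcount — PK (score) and explicit NOT NULL columns excluded).
timesheets: 6 nullable (grade, email, title, phone, code, hire_date — PK (timesheet_id) and explicit NOT NULL columns excluded).
departments: 7 nullable (hours, name, department_id, manager, salary, score, email — PK (rate) and explicit NOT NULL columns excluded).
employees: 9 nullable (employee_id, start_date, grade, notes, hours, score, location, email, hire_date — PK none and explicit NOT NULL columns excluded).
Total: 4 + 5 + 6 + 7 + 9 = 31.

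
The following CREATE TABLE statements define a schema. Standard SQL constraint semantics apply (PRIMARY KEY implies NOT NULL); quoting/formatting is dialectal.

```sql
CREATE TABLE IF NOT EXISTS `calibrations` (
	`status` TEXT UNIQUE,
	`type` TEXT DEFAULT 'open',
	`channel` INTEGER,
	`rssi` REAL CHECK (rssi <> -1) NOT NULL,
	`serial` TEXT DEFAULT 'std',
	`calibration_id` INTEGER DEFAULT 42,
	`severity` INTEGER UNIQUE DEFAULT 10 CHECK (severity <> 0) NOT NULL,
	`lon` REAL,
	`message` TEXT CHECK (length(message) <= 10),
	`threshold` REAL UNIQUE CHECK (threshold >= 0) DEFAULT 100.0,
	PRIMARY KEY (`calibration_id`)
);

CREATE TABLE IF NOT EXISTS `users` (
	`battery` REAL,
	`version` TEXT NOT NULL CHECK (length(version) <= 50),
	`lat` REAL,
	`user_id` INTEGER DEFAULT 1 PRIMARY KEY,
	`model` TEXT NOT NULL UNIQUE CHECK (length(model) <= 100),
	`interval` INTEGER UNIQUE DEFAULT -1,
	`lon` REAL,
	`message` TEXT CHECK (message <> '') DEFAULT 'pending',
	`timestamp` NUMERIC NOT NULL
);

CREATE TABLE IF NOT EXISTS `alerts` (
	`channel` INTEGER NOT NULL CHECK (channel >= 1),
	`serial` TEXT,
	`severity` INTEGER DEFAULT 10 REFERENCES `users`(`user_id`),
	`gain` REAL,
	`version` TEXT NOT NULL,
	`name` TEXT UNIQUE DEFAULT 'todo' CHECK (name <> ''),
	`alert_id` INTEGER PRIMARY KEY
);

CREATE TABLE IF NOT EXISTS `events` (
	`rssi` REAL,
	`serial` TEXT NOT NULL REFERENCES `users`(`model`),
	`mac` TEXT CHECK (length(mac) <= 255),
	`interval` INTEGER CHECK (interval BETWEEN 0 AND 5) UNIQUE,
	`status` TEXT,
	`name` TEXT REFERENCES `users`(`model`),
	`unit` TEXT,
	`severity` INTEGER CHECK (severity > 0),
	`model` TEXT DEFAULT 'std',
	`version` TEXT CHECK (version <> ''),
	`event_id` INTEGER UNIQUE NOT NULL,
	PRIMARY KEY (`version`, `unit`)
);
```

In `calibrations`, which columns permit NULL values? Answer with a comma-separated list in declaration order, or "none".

status, type, channel, serial, lon, message, threshold

- status: UNIQUE does not imply NOT NULL → nullable.
- type: DEFAULT only fills an omitted column; an explicit NULL is still allowed → nullable.
- channel: no NOT NULL constraint applies → nullable.
- rssi: declared NOT NULL → not nullable.
- serial: DEFAULT only fills an omitted column; an explicit NULL is still allowed → nullable.
- calibration_id: part of the PRIMARY KEY, which implies NOT NULL → not nullable.
- severity: declared NOT NULL → not nullable.
- lon: no NOT NULL constraint applies → nullable.
- message: CHECK does not forbid NULL (a CHECK constraint passes when its expression is NULL) → nullable.
- threshold: CHECK does not forbid NULL (a CHECK constraint passes when its expression is NULL) → nullable.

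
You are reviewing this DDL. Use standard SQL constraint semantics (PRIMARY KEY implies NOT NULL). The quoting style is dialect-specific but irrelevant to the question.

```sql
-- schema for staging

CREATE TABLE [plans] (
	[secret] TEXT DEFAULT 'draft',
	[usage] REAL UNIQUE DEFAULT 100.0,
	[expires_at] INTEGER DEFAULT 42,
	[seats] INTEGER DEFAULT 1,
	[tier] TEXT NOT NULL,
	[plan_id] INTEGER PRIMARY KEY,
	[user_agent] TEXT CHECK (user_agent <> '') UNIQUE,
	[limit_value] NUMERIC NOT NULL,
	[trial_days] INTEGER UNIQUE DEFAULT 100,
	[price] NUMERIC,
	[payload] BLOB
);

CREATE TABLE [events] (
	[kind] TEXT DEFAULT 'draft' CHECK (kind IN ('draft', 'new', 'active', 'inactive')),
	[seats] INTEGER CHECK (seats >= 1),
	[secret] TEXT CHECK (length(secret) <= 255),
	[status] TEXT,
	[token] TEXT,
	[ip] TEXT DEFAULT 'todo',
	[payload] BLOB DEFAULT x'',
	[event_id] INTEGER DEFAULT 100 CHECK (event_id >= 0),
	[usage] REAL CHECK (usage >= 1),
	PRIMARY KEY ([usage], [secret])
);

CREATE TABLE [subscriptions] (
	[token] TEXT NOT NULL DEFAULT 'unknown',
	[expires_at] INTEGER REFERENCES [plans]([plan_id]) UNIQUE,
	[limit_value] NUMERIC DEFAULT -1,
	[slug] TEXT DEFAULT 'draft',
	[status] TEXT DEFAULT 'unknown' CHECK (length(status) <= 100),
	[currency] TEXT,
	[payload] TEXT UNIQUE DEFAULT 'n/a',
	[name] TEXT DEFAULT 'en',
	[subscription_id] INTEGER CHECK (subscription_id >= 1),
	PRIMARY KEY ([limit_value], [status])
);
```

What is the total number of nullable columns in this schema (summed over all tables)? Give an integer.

plans: 8 nullable (secret, usage, expires_at, seats, user_agent, trial_days, price, payload — PK (plan_id) and explicit NOT NULL columns excluded).
events: 7 nullable (kind, seats, status, token, ip, payload, event_id — PK (usage, secret) and explicit NOT NULL columns excluded).
subscriptions: 6 nullable (expires_at, slug, currency, payload, name, subscription_id — PK (limit_value, status) and explicit NOT NULL columns excluded).
Total: 8 + 7 + 6 = 21.

21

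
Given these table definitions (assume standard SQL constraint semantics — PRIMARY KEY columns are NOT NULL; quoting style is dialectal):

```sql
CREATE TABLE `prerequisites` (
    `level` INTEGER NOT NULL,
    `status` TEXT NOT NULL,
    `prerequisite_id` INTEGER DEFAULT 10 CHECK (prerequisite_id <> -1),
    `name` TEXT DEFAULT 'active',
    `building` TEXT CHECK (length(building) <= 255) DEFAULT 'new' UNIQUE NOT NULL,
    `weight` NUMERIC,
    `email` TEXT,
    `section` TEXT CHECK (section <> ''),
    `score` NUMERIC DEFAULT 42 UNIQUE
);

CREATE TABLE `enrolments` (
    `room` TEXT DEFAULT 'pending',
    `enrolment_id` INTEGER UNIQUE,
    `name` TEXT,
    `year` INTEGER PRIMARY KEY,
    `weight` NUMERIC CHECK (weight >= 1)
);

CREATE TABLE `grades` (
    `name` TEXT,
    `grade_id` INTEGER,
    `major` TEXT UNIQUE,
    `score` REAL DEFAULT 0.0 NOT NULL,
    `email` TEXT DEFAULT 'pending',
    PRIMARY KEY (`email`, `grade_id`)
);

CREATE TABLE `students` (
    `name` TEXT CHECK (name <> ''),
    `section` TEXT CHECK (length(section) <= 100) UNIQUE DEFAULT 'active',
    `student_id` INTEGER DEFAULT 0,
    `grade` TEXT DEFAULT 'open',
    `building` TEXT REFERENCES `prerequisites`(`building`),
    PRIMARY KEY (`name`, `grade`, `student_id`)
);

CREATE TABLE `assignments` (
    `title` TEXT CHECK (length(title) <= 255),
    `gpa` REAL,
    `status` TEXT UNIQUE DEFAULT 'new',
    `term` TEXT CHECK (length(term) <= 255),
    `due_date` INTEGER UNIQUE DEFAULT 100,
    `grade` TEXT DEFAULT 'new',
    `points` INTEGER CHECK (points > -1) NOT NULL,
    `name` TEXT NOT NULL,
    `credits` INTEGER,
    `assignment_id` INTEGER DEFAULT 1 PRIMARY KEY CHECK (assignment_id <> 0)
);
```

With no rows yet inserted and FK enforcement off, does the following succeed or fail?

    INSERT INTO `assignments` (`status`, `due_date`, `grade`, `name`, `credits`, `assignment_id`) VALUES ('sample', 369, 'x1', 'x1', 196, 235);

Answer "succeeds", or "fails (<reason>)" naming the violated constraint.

fails (NOT NULL on points)

points is omitted from the column list and has no DEFAULT, so it would receive NULL.
But points is declared NOT NULL.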